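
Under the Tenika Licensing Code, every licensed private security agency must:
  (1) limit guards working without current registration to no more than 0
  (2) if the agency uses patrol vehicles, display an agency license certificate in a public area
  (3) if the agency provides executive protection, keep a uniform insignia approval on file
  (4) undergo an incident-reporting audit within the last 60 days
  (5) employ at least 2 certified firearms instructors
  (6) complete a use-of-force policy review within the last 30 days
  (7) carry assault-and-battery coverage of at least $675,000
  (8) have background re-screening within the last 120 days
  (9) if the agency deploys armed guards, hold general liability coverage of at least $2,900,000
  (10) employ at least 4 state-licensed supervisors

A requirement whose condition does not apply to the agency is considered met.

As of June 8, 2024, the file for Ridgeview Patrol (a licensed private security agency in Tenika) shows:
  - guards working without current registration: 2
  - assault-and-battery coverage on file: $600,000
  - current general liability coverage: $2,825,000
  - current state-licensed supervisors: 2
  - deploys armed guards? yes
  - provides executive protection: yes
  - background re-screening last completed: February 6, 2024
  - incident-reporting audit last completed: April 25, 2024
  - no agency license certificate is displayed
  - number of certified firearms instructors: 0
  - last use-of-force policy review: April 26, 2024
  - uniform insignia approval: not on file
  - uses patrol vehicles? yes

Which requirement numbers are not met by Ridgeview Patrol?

1. guards working without current registration 2 > 0 → not met
2. condition 'uses patrol vehicles' holds; agency license certificate absent → not met
3. condition 'provides executive protection' holds; uniform insignia approval absent → not met
4. incident-reporting audit 44 days ago vs limit 60 → met
5. certified firearms instructors 0 < 2 → not met
6. use-of-force policy review 43 days ago vs limit 30 → not met
7. assault-and-battery coverage $600,000 < $675,000 → not met
8. background re-screening 123 days ago vs limit 120 → not met
9. condition 'deploys armed guards' holds; general liability coverage $2,825,000 < $2,900,000 → not met
10. state-licensed supervisors 2 < 4 → not met
Not met: 1, 2, 3, 5, 6, 7, 8, 9, 10

1, 2, 3, 5, 6, 7, 8, 9, 10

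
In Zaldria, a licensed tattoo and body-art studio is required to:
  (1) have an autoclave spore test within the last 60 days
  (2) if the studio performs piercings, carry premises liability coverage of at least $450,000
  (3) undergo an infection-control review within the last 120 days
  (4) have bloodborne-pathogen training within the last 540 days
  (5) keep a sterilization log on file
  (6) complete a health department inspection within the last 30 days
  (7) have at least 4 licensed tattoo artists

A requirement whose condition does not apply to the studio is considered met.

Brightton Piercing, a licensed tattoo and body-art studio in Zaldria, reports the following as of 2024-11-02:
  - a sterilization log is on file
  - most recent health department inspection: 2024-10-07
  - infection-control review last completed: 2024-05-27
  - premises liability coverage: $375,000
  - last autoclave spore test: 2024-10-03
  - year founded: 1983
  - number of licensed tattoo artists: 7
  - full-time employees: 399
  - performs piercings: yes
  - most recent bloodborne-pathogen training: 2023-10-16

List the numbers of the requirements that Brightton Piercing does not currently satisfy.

2, 3

1. autoclave spore test 30 days ago vs limit 60 → met
2. condition 'performs piercings' holds; premises liability coverage $375,000 < $450,000 → not met
3. infection-control review 159 days ago vs limit 120 → not met
4. bloodborne-pathogen training 383 days ago vs limit 540 → met
5. sterilization log present → met
6. health department inspection 26 days ago vs limit 30 → met
7. licensed tattoo artists 7 ≥ 4 → met
Not met: 2, 3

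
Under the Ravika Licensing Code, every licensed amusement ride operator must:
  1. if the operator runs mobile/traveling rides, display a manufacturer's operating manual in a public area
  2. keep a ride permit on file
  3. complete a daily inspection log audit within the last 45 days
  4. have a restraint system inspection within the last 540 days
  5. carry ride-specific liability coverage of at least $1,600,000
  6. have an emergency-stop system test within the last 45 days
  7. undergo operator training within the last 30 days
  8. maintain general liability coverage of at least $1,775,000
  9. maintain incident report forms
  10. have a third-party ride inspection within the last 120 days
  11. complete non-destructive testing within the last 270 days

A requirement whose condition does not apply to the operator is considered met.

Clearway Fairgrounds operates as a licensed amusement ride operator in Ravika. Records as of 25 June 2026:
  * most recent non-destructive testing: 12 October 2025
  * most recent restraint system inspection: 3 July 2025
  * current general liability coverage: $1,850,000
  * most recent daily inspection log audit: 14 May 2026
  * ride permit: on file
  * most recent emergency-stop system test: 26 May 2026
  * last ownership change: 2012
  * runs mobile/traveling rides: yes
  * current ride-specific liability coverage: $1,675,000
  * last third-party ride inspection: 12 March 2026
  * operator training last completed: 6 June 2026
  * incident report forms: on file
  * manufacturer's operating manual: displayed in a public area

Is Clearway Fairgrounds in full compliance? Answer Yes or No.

1. condition 'runs mobile/traveling rides' holds; manufacturer's operating manual present → met
2. ride permit present → met
3. daily inspection log audit 42 days ago vs limit 45 → met
4. restraint system inspection 357 days ago vs limit 540 → met
5. ride-specific liability coverage $1,675,000 ≥ $1,600,000 → met
6. emergency-stop system test 30 days ago vs limit 45 → met
7. operator training 19 days ago vs limit 30 → met
8. general liability coverage $1,850,000 ≥ $1,775,000 → met
9. incident report forms present → met
10. third-party ride inspection 105 days ago vs limit 120 → met
11. non-destructive testing 256 days ago vs limit 270 → met
All met.

Yes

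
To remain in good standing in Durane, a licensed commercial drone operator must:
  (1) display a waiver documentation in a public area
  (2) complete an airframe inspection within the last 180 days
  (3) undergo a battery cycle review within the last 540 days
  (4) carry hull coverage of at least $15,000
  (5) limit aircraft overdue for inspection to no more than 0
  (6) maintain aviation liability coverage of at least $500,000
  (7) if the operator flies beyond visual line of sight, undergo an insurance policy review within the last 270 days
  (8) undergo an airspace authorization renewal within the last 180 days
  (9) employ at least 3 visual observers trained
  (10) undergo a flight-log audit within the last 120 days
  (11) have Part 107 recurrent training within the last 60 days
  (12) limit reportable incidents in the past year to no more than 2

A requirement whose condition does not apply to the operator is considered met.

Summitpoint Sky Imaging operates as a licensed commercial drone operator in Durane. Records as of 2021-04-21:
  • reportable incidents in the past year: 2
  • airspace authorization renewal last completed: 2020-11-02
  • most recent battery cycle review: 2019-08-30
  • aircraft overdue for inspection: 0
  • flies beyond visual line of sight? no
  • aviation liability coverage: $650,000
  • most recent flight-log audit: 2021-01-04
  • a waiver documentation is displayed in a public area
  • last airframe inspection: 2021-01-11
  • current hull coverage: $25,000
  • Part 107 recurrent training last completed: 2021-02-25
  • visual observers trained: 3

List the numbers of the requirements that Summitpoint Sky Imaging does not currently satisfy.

1. waiver documentation present → met
2. airframe inspection 100 days ago vs limit 180 → met
3. battery cycle review 600 days ago vs limit 540 → not met
4. hull coverage $25,000 ≥ $15,000 → met
5. aircraft overdue for inspection 0 ≤ 0 → met
6. aviation liability coverage $650,000 ≥ $500,000 → met
7. condition 'flies beyond visual line of sight' does not hold → requirement n/a → met
8. airspace authorization renewal 170 days ago vs limit 180 → met
9. visual observers trained 3 ≥ 3 → met
10. flight-log audit 107 days ago vs limit 120 → met
11. Part 107 recurrent training 55 days ago vs limit 60 → met
12. reportable incidents in the past year 2 ≤ 2 → met
Not met: 3

3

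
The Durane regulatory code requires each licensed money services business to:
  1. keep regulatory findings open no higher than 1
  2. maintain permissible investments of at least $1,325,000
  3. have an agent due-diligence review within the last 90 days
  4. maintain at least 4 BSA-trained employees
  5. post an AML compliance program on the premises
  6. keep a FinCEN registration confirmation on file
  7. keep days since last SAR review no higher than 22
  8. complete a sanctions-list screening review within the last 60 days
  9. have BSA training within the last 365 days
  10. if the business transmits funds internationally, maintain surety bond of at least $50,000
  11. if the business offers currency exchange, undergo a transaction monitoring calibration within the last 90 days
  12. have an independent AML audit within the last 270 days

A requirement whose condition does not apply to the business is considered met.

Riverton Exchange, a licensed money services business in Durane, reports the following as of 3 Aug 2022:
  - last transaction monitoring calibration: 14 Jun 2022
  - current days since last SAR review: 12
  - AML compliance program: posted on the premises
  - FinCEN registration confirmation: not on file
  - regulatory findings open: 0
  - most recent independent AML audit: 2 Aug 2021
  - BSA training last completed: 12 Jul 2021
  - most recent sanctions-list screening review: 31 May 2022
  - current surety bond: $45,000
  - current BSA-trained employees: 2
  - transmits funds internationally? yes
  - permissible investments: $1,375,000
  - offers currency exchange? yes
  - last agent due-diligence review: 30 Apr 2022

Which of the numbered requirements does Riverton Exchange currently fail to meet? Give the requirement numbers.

1. regulatory findings open 0 ≤ 1 → met
2. permissible investments $1,375,000 ≥ $1,325,000 → met
3. agent due-diligence review 95 days ago vs limit 90 → not met
4. BSA-trained employees 2 < 4 → not met
5. AML compliance program present → met
6. FinCEN registration confirmation absent → not met
7. days since last SAR review 12 ≤ 22 → met
8. sanctions-list screening review 64 days ago vs limit 60 → not met
9. BSA training 387 days ago vs limit 365 → not met
10. condition 'transmits funds internationally' holds; surety bond $45,000 < $50,000 → not met
11. condition 'offers currency exchange' holds; transaction monitoring calibration 50 days ago vs limit 90 → met
12. independent AML audit 366 days ago vs limit 270 → not met
Not met: 3, 4, 6, 8, 9, 10, 12

3, 4, 6, 8, 9, 10, 12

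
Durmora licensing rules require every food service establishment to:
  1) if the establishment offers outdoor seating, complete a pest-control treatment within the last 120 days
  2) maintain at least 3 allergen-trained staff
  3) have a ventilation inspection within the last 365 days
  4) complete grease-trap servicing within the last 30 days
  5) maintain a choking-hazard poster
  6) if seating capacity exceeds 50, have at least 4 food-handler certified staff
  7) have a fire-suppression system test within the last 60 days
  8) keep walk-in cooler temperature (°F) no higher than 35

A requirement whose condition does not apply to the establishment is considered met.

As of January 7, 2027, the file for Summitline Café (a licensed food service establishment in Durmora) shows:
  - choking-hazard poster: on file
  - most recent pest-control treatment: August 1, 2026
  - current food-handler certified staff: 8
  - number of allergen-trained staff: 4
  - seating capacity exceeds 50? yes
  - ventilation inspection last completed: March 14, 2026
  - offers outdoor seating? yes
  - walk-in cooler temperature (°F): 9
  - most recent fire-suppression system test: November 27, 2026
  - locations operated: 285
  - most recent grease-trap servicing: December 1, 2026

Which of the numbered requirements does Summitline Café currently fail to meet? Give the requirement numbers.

1, 4

1. condition 'offers outdoor seating' holds; pest-control treatment 159 days ago vs limit 120 → not met
2. allergen-trained staff 4 ≥ 3 → met
3. ventilation inspection 299 days ago vs limit 365 → met
4. grease-trap servicing 37 days ago vs limit 30 → not met
5. choking-hazard poster present → met
6. condition 'seating capacity exceeds 50' holds; food-handler certified staff 8 ≥ 4 → met
7. fire-suppression system test 41 days ago vs limit 60 → met
8. walk-in cooler temperature (°F) 9 ≤ 35 → met
Not met: 1, 4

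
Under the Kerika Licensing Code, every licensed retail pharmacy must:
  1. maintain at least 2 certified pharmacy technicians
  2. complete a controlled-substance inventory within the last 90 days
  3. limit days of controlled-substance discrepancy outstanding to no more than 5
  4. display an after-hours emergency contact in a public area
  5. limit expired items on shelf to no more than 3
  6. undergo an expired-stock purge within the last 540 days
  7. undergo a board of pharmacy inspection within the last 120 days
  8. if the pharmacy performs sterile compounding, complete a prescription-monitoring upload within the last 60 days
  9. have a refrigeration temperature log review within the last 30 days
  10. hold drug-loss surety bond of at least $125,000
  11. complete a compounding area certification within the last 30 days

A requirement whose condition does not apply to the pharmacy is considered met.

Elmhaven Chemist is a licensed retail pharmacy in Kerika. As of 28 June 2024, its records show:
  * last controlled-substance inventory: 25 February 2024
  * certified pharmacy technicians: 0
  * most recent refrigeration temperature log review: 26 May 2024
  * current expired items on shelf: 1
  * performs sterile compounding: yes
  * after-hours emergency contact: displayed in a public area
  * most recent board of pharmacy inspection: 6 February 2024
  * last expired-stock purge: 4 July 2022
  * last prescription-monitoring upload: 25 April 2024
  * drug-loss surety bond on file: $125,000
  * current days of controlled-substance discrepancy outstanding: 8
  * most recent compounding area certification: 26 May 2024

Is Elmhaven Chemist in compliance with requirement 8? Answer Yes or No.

8. condition 'performs sterile compounding' holds; prescription-monitoring upload 64 days ago vs limit 60 → not met

No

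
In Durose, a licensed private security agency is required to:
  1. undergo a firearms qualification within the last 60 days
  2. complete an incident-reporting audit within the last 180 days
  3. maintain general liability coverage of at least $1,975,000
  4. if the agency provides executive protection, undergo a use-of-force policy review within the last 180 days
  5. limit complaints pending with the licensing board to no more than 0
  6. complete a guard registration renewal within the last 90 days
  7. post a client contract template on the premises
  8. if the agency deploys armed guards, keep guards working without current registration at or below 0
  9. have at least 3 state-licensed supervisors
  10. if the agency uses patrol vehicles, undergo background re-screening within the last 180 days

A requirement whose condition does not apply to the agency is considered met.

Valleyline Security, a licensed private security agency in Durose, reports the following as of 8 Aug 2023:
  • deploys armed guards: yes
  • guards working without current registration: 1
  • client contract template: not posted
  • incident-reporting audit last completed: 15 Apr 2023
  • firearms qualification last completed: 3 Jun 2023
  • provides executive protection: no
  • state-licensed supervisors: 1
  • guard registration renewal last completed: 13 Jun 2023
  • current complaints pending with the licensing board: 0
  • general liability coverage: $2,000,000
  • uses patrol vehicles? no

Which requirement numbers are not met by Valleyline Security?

1. firearms qualification 66 days ago vs limit 60 → not met
2. incident-reporting audit 115 days ago vs limit 180 → met
3. general liability coverage $2,000,000 ≥ $1,975,000 → met
4. condition 'provides executive protection' does not hold → requirement n/a → met
5. complaints pending with the licensing board 0 ≤ 0 → met
6. guard registration renewal 56 days ago vs limit 90 → met
7. client contract template absent → not met
8. condition 'deploys armed guards' holds; guards working without current registration 1 > 0 → not met
9. state-licensed supervisors 1 < 3 → not met
10. condition 'uses patrol vehicles' does not hold → requirement n/a → met
Not met: 1, 7, 8, 9

1, 7, 8, 9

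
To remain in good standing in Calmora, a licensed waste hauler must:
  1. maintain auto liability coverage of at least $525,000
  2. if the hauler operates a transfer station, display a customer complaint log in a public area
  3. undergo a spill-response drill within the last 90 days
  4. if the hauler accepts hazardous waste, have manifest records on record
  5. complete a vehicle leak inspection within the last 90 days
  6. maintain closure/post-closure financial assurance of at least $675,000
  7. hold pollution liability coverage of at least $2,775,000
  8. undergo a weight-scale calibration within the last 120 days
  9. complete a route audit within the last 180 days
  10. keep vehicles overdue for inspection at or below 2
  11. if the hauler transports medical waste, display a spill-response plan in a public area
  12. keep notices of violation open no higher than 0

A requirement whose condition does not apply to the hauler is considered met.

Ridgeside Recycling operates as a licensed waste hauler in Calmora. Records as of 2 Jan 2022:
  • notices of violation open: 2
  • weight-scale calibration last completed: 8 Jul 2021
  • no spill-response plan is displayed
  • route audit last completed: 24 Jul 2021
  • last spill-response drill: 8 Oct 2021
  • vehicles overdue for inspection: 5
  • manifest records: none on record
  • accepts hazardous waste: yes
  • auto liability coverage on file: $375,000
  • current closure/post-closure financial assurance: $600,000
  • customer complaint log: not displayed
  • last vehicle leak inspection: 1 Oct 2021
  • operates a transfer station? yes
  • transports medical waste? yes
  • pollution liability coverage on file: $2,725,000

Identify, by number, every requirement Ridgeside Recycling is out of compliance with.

1, 2, 4, 5, 6, 7, 8, 10, 11, 12

1. auto liability coverage $375,000 < $525,000 → not met
2. condition 'operates a transfer station' holds; customer complaint log absent → not met
3. spill-response drill 86 days ago vs limit 90 → met
4. condition 'accepts hazardous waste' holds; manifest records absent → not met
5. vehicle leak inspection 93 days ago vs limit 90 → not met
6. closure/post-closure financial assurance $600,000 < $675,000 → not met
7. pollution liability coverage $2,725,000 < $2,775,000 → not met
8. weight-scale calibration 178 days ago vs limit 120 → not met
9. route audit 162 days ago vs limit 180 → met
10. vehicles overdue for inspection 5 > 2 → not met
11. condition 'transports medical waste' holds; spill-response plan absent → not met
12. notices of violation open 2 > 0 → not met
Not met: 1, 2, 4, 5, 6, 7, 8, 10, 11, 12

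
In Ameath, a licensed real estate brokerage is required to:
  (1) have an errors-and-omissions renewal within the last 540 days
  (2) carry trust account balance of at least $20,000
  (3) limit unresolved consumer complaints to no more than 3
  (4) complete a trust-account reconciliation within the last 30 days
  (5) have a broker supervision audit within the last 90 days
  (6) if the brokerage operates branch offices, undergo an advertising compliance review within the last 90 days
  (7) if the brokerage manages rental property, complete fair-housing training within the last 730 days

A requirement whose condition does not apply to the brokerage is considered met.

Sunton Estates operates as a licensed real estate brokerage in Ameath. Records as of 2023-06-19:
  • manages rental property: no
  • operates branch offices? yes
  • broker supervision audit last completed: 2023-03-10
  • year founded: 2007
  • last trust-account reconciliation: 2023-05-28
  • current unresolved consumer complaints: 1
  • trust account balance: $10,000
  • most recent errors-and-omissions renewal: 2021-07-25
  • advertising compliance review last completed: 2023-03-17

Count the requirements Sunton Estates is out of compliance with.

4

1. errors-and-omissions renewal 694 days ago vs limit 540 → not met
2. trust account balance $10,000 < $20,000 → not met
3. unresolved consumer complaints 1 ≤ 3 → met
4. trust-account reconciliation 22 days ago vs limit 30 → met
5. broker supervision audit 101 days ago vs limit 90 → not met
6. condition 'operates branch offices' holds; advertising compliance review 94 days ago vs limit 90 → not met
7. condition 'manages rental property' does not hold → requirement n/a → met
Not met: 4 of 7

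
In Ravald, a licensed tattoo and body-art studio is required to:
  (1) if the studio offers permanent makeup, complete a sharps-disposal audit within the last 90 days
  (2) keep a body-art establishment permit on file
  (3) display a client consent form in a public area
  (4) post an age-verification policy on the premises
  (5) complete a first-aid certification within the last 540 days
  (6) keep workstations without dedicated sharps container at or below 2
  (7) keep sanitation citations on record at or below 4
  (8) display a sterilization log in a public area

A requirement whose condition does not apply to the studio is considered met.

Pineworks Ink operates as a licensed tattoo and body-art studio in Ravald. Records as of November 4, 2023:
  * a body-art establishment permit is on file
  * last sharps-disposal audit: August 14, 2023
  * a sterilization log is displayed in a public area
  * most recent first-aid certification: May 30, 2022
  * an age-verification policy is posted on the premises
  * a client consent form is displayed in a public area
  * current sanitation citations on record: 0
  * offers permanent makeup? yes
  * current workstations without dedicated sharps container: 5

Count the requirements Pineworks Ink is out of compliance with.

1

1. condition 'offers permanent makeup' holds; sharps-disposal audit 82 days ago vs limit 90 → met
2. body-art establishment permit present → met
3. client consent form present → met
4. age-verification policy present → met
5. first-aid certification 523 days ago vs limit 540 → met
6. workstations without dedicated sharps container 5 > 2 → not met
7. sanitation citations on record 0 ≤ 4 → met
8. sterilization log present → met
Not met: 1 of 8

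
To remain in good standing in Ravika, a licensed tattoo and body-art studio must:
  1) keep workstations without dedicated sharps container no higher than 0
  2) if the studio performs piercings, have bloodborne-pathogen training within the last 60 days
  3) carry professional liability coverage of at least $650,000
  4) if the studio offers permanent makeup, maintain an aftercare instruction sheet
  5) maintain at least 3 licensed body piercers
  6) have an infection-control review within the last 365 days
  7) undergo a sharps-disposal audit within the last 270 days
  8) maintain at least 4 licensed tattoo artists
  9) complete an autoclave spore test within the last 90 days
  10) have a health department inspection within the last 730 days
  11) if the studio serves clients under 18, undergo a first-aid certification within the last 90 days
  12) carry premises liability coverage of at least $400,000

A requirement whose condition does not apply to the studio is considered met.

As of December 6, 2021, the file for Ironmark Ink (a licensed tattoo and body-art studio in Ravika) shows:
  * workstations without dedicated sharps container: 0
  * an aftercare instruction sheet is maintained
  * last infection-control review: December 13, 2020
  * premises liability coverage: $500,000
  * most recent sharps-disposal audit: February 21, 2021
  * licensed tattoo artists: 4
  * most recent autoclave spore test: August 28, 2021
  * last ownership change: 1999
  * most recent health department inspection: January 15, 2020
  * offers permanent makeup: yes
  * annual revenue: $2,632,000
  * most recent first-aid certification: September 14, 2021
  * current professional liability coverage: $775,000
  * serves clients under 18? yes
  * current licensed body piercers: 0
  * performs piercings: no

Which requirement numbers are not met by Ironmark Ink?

5, 7, 9

1. workstations without dedicated sharps container 0 ≤ 0 → met
2. condition 'performs piercings' does not hold → requirement n/a → met
3. professional liability coverage $775,000 ≥ $650,000 → met
4. condition 'offers permanent makeup' holds; aftercare instruction sheet present → met
5. licensed body piercers 0 < 3 → not met
6. infection-control review 358 days ago vs limit 365 → met
7. sharps-disposal audit 288 days ago vs limit 270 → not met
8. licensed tattoo artists 4 ≥ 4 → met
9. autoclave spore test 100 days ago vs limit 90 → not met
10. health department inspection 691 days ago vs limit 730 → met
11. condition 'serves clients under 18' holds; first-aid certification 83 days ago vs limit 90 → met
12. premises liability coverage $500,000 ≥ $400,000 → met
Not met: 5, 7, 9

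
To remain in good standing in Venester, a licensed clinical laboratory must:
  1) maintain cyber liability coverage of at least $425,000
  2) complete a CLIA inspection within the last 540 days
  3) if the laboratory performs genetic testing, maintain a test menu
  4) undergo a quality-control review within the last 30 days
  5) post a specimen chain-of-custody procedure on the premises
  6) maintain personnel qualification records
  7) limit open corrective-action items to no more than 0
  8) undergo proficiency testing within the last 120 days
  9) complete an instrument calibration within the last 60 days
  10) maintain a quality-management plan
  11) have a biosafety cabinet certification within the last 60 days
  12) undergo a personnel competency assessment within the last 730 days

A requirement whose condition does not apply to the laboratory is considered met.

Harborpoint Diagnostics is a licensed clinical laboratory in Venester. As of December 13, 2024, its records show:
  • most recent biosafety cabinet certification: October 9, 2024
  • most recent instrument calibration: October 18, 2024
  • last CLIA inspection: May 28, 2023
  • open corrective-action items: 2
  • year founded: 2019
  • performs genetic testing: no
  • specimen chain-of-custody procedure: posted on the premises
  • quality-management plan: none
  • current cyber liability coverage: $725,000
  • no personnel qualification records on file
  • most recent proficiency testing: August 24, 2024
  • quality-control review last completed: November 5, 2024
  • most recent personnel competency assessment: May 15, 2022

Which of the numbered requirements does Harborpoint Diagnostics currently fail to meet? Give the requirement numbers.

1. cyber liability coverage $725,000 ≥ $425,000 → met
2. CLIA inspection 565 days ago vs limit 540 → not met
3. condition 'performs genetic testing' does not hold → requirement n/a → met
4. quality-control review 38 days ago vs limit 30 → not met
5. specimen chain-of-custody procedure present → met
6. personnel qualification records absent → not met
7. open corrective-action items 2 > 0 → not met
8. proficiency testing 111 days ago vs limit 120 → met
9. instrument calibration 56 days ago vs limit 60 → met
10. quality-management plan absent → not met
11. biosafety cabinet certification 65 days ago vs limit 60 → not met
12. personnel competency assessment 943 days ago vs limit 730 → not met
Not met: 2, 4, 6, 7, 10, 11, 12

2, 4, 6, 7, 10, 11, 12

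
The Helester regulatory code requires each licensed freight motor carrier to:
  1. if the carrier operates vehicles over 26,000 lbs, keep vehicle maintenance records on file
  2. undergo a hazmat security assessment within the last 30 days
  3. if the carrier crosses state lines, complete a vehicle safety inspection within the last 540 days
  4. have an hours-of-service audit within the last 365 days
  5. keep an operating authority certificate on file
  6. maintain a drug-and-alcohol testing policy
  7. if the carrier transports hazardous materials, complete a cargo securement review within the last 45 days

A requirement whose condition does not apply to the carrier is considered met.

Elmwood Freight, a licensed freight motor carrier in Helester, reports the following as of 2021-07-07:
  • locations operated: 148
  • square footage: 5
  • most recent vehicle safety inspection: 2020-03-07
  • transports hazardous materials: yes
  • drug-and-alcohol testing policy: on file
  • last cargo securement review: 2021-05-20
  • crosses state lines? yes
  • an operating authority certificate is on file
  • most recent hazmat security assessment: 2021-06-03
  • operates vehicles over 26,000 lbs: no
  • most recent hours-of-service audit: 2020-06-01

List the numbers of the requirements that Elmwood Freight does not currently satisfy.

2, 4, 7

1. condition 'operates vehicles over 26,000 lbs' does not hold → requirement n/a → met
2. hazmat security assessment 34 days ago vs limit 30 → not met
3. condition 'crosses state lines' holds; vehicle safety inspection 487 days ago vs limit 540 → met
4. hours-of-service audit 401 days ago vs limit 365 → not met
5. operating authority certificate present → met
6. drug-and-alcohol testing policy present → met
7. condition 'transports hazardous materials' holds; cargo securement review 48 days ago vs limit 45 → not met
Not met: 2, 4, 7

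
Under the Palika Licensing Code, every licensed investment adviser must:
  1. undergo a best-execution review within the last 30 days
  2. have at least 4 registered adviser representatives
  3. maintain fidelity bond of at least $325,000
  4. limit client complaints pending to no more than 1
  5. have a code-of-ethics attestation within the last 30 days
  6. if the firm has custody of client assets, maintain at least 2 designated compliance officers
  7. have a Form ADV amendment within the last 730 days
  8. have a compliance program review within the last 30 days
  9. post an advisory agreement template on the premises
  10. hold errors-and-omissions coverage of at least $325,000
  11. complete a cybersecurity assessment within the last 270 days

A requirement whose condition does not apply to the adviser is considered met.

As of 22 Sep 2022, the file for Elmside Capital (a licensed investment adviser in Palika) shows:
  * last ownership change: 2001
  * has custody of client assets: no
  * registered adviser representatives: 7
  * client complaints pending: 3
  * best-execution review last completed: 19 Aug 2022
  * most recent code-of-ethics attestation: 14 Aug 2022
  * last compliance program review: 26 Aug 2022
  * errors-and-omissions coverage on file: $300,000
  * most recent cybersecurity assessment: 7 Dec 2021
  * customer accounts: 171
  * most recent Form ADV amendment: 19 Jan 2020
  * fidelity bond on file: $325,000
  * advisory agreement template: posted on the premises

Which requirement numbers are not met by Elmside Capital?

1, 4, 5, 7, 10, 11

1. best-execution review 34 days ago vs limit 30 → not met
2. registered adviser representatives 7 ≥ 4 → met
3. fidelity bond $325,000 ≥ $325,000 → met
4. client complaints pending 3 > 1 → not met
5. code-of-ethics attestation 39 days ago vs limit 30 → not met
6. condition 'has custody of client assets' does not hold → requirement n/a → met
7. Form ADV amendment 977 days ago vs limit 730 → not met
8. compliance program review 27 days ago vs limit 30 → met
9. advisory agreement template present → met
10. errors-and-omissions coverage $300,000 < $325,000 → not met
11. cybersecurity assessment 289 days ago vs limit 270 → not met
Not met: 1, 4, 5, 7, 10, 11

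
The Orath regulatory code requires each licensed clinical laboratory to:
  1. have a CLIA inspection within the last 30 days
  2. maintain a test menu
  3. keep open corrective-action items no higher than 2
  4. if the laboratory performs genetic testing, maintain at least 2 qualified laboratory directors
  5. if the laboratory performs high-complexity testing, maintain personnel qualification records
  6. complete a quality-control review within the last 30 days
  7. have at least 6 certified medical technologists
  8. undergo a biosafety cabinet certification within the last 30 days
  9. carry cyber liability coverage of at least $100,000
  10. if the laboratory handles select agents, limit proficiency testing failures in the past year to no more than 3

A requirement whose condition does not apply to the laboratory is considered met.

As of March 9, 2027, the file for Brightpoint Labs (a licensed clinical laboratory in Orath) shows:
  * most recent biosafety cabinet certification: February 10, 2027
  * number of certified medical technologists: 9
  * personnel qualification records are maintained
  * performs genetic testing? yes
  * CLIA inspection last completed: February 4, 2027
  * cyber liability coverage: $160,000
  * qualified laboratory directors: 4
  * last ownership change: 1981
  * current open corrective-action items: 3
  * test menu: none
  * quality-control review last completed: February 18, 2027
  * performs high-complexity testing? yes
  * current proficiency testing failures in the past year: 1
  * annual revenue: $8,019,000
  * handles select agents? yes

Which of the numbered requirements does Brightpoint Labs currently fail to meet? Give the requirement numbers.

1, 2, 3

1. CLIA inspection 33 days ago vs limit 30 → not met
2. test menu absent → not met
3. open corrective-action items 3 > 2 → not met
4. condition 'performs genetic testing' holds; qualified laboratory directors 4 ≥ 2 → met
5. condition 'performs high-complexity testing' holds; personnel qualification records present → met
6. quality-control review 19 days ago vs limit 30 → met
7. certified medical technologists 9 ≥ 6 → met
8. biosafety cabinet certification 27 days ago vs limit 30 → met
9. cyber liability coverage $160,000 ≥ $100,000 → met
10. condition 'handles select agents' holds; proficiency testing failures in the past year 1 ≤ 3 → met
Not met: 1, 2, 3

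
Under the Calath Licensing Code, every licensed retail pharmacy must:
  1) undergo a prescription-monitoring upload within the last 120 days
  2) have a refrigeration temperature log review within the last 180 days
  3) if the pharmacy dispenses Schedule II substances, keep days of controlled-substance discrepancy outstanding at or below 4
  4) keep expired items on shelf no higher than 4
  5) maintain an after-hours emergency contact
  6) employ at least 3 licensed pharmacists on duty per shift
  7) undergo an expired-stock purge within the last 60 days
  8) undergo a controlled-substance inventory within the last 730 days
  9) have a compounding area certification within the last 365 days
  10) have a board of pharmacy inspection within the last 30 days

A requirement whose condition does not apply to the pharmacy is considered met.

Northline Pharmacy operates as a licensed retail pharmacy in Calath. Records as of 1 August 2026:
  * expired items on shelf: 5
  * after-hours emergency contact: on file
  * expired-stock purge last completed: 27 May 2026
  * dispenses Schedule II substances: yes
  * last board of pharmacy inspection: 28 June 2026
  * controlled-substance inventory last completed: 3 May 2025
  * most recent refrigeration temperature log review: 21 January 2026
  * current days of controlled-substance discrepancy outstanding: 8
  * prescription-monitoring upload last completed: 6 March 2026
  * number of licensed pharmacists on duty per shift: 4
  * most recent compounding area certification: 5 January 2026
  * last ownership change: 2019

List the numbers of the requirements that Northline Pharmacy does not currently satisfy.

1, 2, 3, 4, 7, 10

1. prescription-monitoring upload 148 days ago vs limit 120 → not met
2. refrigeration temperature log review 192 days ago vs limit 180 → not met
3. condition 'dispenses Schedule II substances' holds; days of controlled-substance discrepancy outstanding 8 > 4 → not met
4. expired items on shelf 5 > 4 → not met
5. after-hours emergency contact present → met
6. licensed pharmacists on duty per shift 4 ≥ 3 → met
7. expired-stock purge 66 days ago vs limit 60 → not met
8. controlled-substance inventory 455 days ago vs limit 730 → met
9. compounding area certification 208 days ago vs limit 365 → met
10. board of pharmacy inspection 34 days ago vs limit 30 → not met
Not met: 1, 2, 3, 4, 7, 10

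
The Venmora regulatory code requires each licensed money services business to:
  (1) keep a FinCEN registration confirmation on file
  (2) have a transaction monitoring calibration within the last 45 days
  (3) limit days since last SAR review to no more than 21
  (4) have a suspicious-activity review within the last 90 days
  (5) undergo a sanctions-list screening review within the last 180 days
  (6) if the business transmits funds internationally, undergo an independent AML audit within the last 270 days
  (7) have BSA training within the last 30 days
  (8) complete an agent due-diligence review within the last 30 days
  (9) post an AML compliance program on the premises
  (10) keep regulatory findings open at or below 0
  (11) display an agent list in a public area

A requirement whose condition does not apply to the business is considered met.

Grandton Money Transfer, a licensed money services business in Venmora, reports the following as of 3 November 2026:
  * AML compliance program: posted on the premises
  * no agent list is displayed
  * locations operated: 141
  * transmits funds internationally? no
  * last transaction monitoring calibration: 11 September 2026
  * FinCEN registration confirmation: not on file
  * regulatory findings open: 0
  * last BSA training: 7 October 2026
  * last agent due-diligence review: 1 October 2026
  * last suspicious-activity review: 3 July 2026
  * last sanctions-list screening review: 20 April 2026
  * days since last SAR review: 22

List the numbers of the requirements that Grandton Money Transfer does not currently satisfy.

1. FinCEN registration confirmation absent → not met
2. transaction monitoring calibration 53 days ago vs limit 45 → not met
3. days since last SAR review 22 > 21 → not met
4. suspicious-activity review 123 days ago vs limit 90 → not met
5. sanctions-list screening review 197 days ago vs limit 180 → not met
6. condition 'transmits funds internationally' does not hold → requirement n/a → met
7. BSA training 27 days ago vs limit 30 → met
8. agent due-diligence review 33 days ago vs limit 30 → not met
9. AML compliance program present → met
10. regulatory findings open 0 ≤ 0 → met
11. agent list absent → not met
Not met: 1, 2, 3, 4, 5, 8, 11

1, 2, 3, 4, 5, 8, 11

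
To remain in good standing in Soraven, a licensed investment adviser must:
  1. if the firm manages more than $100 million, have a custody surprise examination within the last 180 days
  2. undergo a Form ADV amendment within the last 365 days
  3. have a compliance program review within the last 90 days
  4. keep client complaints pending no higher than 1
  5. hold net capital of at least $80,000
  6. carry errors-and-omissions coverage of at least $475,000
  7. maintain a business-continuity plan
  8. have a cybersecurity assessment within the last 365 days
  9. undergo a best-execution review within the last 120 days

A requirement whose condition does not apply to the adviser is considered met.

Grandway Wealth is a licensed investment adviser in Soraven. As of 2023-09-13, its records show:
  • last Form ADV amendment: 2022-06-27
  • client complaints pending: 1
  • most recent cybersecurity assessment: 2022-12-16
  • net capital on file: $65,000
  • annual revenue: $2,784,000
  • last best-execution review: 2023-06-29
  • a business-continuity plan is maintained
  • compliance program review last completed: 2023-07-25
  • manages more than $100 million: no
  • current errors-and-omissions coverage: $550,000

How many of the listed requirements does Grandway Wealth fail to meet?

1. condition 'manages more than $100 million' does not hold → requirement n/a → met
2. Form ADV amendment 443 days ago vs limit 365 → not met
3. compliance program review 50 days ago vs limit 90 → met
4. client complaints pending 1 ≤ 1 → met
5. net capital $65,000 < $80,000 → not met
6. errors-and-omissions coverage $550,000 ≥ $475,000 → met
7. business-continuity plan present → met
8. cybersecurity assessment 271 days ago vs limit 365 → met
9. best-execution review 76 days ago vs limit 120 → met
Not met: 2 of 9

2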